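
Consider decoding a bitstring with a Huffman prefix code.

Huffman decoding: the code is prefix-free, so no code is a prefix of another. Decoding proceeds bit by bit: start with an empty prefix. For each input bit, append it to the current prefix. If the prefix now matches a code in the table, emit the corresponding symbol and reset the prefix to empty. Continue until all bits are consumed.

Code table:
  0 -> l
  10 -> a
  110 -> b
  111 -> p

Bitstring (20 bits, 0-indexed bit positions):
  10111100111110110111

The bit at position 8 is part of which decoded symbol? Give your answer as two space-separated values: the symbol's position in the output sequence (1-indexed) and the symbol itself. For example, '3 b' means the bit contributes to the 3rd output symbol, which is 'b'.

Answer: 5 p

Derivation:
Bit 0: prefix='1' (no match yet)
Bit 1: prefix='10' -> emit 'a', reset
Bit 2: prefix='1' (no match yet)
Bit 3: prefix='11' (no match yet)
Bit 4: prefix='111' -> emit 'p', reset
Bit 5: prefix='1' (no match yet)
Bit 6: prefix='10' -> emit 'a', reset
Bit 7: prefix='0' -> emit 'l', reset
Bit 8: prefix='1' (no match yet)
Bit 9: prefix='11' (no match yet)
Bit 10: prefix='111' -> emit 'p', reset
Bit 11: prefix='1' (no match yet)
Bit 12: prefix='11' (no match yet)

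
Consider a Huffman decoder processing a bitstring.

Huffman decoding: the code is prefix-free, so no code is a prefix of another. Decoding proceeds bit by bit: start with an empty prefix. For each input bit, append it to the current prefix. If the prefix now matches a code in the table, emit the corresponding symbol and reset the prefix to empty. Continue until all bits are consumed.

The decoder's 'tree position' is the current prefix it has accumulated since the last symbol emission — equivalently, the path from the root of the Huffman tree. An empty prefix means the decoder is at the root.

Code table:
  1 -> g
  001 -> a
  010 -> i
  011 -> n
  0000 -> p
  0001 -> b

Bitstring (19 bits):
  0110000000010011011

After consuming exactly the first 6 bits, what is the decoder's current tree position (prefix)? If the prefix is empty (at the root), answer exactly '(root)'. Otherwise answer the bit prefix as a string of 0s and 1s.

Answer: 000

Derivation:
Bit 0: prefix='0' (no match yet)
Bit 1: prefix='01' (no match yet)
Bit 2: prefix='011' -> emit 'n', reset
Bit 3: prefix='0' (no match yet)
Bit 4: prefix='00' (no match yet)
Bit 5: prefix='000' (no match yet)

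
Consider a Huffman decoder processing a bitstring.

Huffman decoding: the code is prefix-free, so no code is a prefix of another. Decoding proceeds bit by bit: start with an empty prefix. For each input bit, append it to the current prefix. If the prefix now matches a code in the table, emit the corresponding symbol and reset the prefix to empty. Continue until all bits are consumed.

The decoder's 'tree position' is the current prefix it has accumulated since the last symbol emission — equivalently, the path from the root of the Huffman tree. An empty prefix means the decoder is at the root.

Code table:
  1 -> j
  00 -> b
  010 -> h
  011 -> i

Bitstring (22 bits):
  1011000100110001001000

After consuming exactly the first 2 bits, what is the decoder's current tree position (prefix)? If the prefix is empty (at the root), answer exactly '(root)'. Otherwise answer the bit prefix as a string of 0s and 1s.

Answer: 0

Derivation:
Bit 0: prefix='1' -> emit 'j', reset
Bit 1: prefix='0' (no match yet)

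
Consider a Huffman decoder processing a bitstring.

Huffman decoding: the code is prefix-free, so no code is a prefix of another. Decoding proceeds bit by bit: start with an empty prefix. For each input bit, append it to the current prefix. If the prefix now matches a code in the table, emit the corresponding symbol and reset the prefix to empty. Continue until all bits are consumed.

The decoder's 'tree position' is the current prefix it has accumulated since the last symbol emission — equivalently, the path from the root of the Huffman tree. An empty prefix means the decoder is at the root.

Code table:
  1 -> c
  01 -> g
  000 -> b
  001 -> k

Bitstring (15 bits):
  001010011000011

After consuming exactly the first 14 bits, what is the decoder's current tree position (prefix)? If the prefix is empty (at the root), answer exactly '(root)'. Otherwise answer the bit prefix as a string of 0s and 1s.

Bit 0: prefix='0' (no match yet)
Bit 1: prefix='00' (no match yet)
Bit 2: prefix='001' -> emit 'k', reset
Bit 3: prefix='0' (no match yet)
Bit 4: prefix='01' -> emit 'g', reset
Bit 5: prefix='0' (no match yet)
Bit 6: prefix='00' (no match yet)
Bit 7: prefix='001' -> emit 'k', reset
Bit 8: prefix='1' -> emit 'c', reset
Bit 9: prefix='0' (no match yet)
Bit 10: prefix='00' (no match yet)
Bit 11: prefix='000' -> emit 'b', reset
Bit 12: prefix='0' (no match yet)
Bit 13: prefix='01' -> emit 'g', reset

Answer: (root)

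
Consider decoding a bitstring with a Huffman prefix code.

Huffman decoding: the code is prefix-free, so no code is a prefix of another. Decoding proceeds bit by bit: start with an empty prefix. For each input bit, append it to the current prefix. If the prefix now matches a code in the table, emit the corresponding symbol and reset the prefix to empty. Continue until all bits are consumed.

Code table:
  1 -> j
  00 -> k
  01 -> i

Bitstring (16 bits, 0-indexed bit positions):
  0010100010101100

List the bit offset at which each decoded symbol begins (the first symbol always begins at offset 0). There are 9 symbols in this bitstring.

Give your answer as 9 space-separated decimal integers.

Answer: 0 2 3 5 7 9 11 13 14

Derivation:
Bit 0: prefix='0' (no match yet)
Bit 1: prefix='00' -> emit 'k', reset
Bit 2: prefix='1' -> emit 'j', reset
Bit 3: prefix='0' (no match yet)
Bit 4: prefix='01' -> emit 'i', reset
Bit 5: prefix='0' (no match yet)
Bit 6: prefix='00' -> emit 'k', reset
Bit 7: prefix='0' (no match yet)
Bit 8: prefix='01' -> emit 'i', reset
Bit 9: prefix='0' (no match yet)
Bit 10: prefix='01' -> emit 'i', reset
Bit 11: prefix='0' (no match yet)
Bit 12: prefix='01' -> emit 'i', reset
Bit 13: prefix='1' -> emit 'j', reset
Bit 14: prefix='0' (no match yet)
Bit 15: prefix='00' -> emit 'k', reset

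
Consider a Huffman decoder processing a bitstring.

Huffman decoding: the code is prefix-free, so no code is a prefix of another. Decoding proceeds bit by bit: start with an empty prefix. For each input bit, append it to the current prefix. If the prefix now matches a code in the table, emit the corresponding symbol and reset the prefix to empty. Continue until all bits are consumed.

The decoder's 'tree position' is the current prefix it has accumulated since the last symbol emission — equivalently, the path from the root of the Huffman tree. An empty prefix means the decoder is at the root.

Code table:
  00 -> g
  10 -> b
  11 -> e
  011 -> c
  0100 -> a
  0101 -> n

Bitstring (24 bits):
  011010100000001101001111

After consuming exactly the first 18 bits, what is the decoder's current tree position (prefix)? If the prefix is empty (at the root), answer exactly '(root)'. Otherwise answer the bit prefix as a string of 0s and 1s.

Answer: 01

Derivation:
Bit 0: prefix='0' (no match yet)
Bit 1: prefix='01' (no match yet)
Bit 2: prefix='011' -> emit 'c', reset
Bit 3: prefix='0' (no match yet)
Bit 4: prefix='01' (no match yet)
Bit 5: prefix='010' (no match yet)
Bit 6: prefix='0101' -> emit 'n', reset
Bit 7: prefix='0' (no match yet)
Bit 8: prefix='00' -> emit 'g', reset
Bit 9: prefix='0' (no match yet)
Bit 10: prefix='00' -> emit 'g', reset
Bit 11: prefix='0' (no match yet)
Bit 12: prefix='00' -> emit 'g', reset
Bit 13: prefix='0' (no match yet)
Bit 14: prefix='01' (no match yet)
Bit 15: prefix='011' -> emit 'c', reset
Bit 16: prefix='0' (no match yet)
Bit 17: prefix='01' (no match yet)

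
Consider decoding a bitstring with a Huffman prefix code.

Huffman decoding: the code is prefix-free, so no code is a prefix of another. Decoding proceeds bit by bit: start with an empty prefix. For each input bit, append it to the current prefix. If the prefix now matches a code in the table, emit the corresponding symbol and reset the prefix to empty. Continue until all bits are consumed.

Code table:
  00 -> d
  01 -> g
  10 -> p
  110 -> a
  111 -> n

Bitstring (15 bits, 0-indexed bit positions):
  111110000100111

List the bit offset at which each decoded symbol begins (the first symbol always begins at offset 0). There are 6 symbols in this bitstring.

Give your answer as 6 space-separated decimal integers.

Bit 0: prefix='1' (no match yet)
Bit 1: prefix='11' (no match yet)
Bit 2: prefix='111' -> emit 'n', reset
Bit 3: prefix='1' (no match yet)
Bit 4: prefix='11' (no match yet)
Bit 5: prefix='110' -> emit 'a', reset
Bit 6: prefix='0' (no match yet)
Bit 7: prefix='00' -> emit 'd', reset
Bit 8: prefix='0' (no match yet)
Bit 9: prefix='01' -> emit 'g', reset
Bit 10: prefix='0' (no match yet)
Bit 11: prefix='00' -> emit 'd', reset
Bit 12: prefix='1' (no match yet)
Bit 13: prefix='11' (no match yet)
Bit 14: prefix='111' -> emit 'n', reset

Answer: 0 3 6 8 10 12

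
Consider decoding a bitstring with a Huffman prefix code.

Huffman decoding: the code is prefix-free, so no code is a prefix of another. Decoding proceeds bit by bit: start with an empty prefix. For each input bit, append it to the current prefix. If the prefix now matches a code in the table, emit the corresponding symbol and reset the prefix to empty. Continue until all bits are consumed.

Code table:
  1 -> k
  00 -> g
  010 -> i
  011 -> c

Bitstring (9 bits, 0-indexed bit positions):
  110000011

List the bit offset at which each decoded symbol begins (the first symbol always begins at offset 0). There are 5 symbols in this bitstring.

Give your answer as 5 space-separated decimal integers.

Answer: 0 1 2 4 6

Derivation:
Bit 0: prefix='1' -> emit 'k', reset
Bit 1: prefix='1' -> emit 'k', reset
Bit 2: prefix='0' (no match yet)
Bit 3: prefix='00' -> emit 'g', reset
Bit 4: prefix='0' (no match yet)
Bit 5: prefix='00' -> emit 'g', reset
Bit 6: prefix='0' (no match yet)
Bit 7: prefix='01' (no match yet)
Bit 8: prefix='011' -> emit 'c', reset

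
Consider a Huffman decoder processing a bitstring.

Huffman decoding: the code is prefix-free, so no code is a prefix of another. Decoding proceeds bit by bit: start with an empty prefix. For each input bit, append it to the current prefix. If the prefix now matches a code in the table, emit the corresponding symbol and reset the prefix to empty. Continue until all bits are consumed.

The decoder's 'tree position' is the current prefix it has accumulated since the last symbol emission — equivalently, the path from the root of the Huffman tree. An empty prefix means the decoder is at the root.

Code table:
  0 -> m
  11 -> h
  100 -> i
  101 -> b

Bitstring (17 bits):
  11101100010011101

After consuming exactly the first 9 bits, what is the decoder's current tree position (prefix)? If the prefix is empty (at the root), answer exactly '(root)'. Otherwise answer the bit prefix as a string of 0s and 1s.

Answer: (root)

Derivation:
Bit 0: prefix='1' (no match yet)
Bit 1: prefix='11' -> emit 'h', reset
Bit 2: prefix='1' (no match yet)
Bit 3: prefix='10' (no match yet)
Bit 4: prefix='101' -> emit 'b', reset
Bit 5: prefix='1' (no match yet)
Bit 6: prefix='10' (no match yet)
Bit 7: prefix='100' -> emit 'i', reset
Bit 8: prefix='0' -> emit 'm', reset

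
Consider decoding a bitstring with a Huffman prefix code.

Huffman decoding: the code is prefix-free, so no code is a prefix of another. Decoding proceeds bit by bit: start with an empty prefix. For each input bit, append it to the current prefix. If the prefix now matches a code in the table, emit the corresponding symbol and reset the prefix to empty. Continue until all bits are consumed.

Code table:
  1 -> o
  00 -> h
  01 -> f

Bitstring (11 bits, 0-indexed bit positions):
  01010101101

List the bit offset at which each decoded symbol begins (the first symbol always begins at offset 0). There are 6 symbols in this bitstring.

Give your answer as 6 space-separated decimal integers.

Bit 0: prefix='0' (no match yet)
Bit 1: prefix='01' -> emit 'f', reset
Bit 2: prefix='0' (no match yet)
Bit 3: prefix='01' -> emit 'f', reset
Bit 4: prefix='0' (no match yet)
Bit 5: prefix='01' -> emit 'f', reset
Bit 6: prefix='0' (no match yet)
Bit 7: prefix='01' -> emit 'f', reset
Bit 8: prefix='1' -> emit 'o', reset
Bit 9: prefix='0' (no match yet)
Bit 10: prefix='01' -> emit 'f', reset

Answer: 0 2 4 6 8 9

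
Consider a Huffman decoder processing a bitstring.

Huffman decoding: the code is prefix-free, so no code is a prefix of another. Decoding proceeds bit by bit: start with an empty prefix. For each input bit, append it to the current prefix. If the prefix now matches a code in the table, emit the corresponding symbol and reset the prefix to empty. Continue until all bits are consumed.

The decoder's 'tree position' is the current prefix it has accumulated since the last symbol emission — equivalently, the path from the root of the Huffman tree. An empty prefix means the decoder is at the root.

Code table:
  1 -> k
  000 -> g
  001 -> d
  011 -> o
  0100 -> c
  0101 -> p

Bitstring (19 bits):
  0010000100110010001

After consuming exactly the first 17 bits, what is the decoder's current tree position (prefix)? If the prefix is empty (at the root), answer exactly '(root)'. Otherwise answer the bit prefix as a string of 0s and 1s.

Bit 0: prefix='0' (no match yet)
Bit 1: prefix='00' (no match yet)
Bit 2: prefix='001' -> emit 'd', reset
Bit 3: prefix='0' (no match yet)
Bit 4: prefix='00' (no match yet)
Bit 5: prefix='000' -> emit 'g', reset
Bit 6: prefix='0' (no match yet)
Bit 7: prefix='01' (no match yet)
Bit 8: prefix='010' (no match yet)
Bit 9: prefix='0100' -> emit 'c', reset
Bit 10: prefix='1' -> emit 'k', reset
Bit 11: prefix='1' -> emit 'k', reset
Bit 12: prefix='0' (no match yet)
Bit 13: prefix='00' (no match yet)
Bit 14: prefix='001' -> emit 'd', reset
Bit 15: prefix='0' (no match yet)
Bit 16: prefix='00' (no match yet)

Answer: 00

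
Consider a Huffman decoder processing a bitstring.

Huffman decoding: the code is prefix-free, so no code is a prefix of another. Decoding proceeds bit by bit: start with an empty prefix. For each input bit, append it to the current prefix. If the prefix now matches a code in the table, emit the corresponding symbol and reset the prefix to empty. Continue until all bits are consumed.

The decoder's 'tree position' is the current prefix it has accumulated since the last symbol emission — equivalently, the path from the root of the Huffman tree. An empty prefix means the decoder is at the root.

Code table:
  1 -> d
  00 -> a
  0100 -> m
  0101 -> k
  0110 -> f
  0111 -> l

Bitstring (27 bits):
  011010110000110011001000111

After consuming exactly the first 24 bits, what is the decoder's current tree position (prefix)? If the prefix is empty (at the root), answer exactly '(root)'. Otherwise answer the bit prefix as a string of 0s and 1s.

Bit 0: prefix='0' (no match yet)
Bit 1: prefix='01' (no match yet)
Bit 2: prefix='011' (no match yet)
Bit 3: prefix='0110' -> emit 'f', reset
Bit 4: prefix='1' -> emit 'd', reset
Bit 5: prefix='0' (no match yet)
Bit 6: prefix='01' (no match yet)
Bit 7: prefix='011' (no match yet)
Bit 8: prefix='0110' -> emit 'f', reset
Bit 9: prefix='0' (no match yet)
Bit 10: prefix='00' -> emit 'a', reset
Bit 11: prefix='0' (no match yet)
Bit 12: prefix='01' (no match yet)
Bit 13: prefix='011' (no match yet)
Bit 14: prefix='0110' -> emit 'f', reset
Bit 15: prefix='0' (no match yet)
Bit 16: prefix='01' (no match yet)
Bit 17: prefix='011' (no match yet)
Bit 18: prefix='0110' -> emit 'f', reset
Bit 19: prefix='0' (no match yet)
Bit 20: prefix='01' (no match yet)
Bit 21: prefix='010' (no match yet)
Bit 22: prefix='0100' -> emit 'm', reset
Bit 23: prefix='0' (no match yet)

Answer: 0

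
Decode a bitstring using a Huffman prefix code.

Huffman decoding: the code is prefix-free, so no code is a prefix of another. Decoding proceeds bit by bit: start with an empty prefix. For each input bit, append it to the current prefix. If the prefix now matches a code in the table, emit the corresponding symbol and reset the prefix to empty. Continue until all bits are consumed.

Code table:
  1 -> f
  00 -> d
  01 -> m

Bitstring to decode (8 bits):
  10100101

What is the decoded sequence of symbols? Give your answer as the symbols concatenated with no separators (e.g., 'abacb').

Answer: fmdfm

Derivation:
Bit 0: prefix='1' -> emit 'f', reset
Bit 1: prefix='0' (no match yet)
Bit 2: prefix='01' -> emit 'm', reset
Bit 3: prefix='0' (no match yet)
Bit 4: prefix='00' -> emit 'd', reset
Bit 5: prefix='1' -> emit 'f', reset
Bit 6: prefix='0' (no match yet)
Bit 7: prefix='01' -> emit 'm', reset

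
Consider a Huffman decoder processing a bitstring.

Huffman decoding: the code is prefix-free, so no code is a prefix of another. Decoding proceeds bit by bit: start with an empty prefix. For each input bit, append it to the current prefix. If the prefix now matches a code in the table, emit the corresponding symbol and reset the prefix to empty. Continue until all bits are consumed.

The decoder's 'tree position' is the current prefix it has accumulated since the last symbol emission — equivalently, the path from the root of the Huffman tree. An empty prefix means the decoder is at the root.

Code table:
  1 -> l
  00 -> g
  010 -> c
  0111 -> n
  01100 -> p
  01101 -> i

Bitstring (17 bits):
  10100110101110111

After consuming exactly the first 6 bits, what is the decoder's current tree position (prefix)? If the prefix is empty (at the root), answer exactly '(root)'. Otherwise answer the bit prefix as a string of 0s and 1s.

Bit 0: prefix='1' -> emit 'l', reset
Bit 1: prefix='0' (no match yet)
Bit 2: prefix='01' (no match yet)
Bit 3: prefix='010' -> emit 'c', reset
Bit 4: prefix='0' (no match yet)
Bit 5: prefix='01' (no match yet)

Answer: 01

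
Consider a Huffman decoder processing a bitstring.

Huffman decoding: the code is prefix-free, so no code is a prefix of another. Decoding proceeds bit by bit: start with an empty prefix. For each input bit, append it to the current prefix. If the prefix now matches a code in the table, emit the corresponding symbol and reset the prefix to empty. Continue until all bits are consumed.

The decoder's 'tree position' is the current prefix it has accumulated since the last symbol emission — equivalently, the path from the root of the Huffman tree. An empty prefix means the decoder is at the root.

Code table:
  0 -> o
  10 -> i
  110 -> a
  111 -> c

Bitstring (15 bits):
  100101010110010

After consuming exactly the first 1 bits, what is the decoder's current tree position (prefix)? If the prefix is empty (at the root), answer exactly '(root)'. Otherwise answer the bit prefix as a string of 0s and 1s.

Bit 0: prefix='1' (no match yet)

Answer: 1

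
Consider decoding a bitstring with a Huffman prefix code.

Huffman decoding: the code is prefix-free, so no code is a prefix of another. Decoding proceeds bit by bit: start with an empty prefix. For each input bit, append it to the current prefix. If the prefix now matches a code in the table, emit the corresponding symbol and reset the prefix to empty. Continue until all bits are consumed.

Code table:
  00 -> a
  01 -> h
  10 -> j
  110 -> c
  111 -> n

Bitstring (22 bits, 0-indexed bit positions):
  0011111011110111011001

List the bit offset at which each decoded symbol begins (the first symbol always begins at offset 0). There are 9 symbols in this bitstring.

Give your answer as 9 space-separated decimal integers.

Answer: 0 2 5 8 11 13 16 18 20

Derivation:
Bit 0: prefix='0' (no match yet)
Bit 1: prefix='00' -> emit 'a', reset
Bit 2: prefix='1' (no match yet)
Bit 3: prefix='11' (no match yet)
Bit 4: prefix='111' -> emit 'n', reset
Bit 5: prefix='1' (no match yet)
Bit 6: prefix='11' (no match yet)
Bit 7: prefix='110' -> emit 'c', reset
Bit 8: prefix='1' (no match yet)
Bit 9: prefix='11' (no match yet)
Bit 10: prefix='111' -> emit 'n', reset
Bit 11: prefix='1' (no match yet)
Bit 12: prefix='10' -> emit 'j', reset
Bit 13: prefix='1' (no match yet)
Bit 14: prefix='11' (no match yet)
Bit 15: prefix='111' -> emit 'n', reset
Bit 16: prefix='0' (no match yet)
Bit 17: prefix='01' -> emit 'h', reset
Bit 18: prefix='1' (no match yet)
Bit 19: prefix='10' -> emit 'j', reset
Bit 20: prefix='0' (no match yet)
Bit 21: prefix='01' -> emit 'h', reset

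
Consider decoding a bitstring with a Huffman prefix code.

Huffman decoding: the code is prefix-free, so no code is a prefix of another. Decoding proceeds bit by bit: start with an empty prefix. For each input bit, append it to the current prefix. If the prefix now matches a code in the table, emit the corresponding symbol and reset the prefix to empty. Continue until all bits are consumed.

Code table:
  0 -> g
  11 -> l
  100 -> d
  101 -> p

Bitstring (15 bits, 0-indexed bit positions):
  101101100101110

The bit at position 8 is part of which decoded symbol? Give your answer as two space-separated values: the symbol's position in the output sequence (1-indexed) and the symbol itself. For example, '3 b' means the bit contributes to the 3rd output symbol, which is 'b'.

Bit 0: prefix='1' (no match yet)
Bit 1: prefix='10' (no match yet)
Bit 2: prefix='101' -> emit 'p', reset
Bit 3: prefix='1' (no match yet)
Bit 4: prefix='10' (no match yet)
Bit 5: prefix='101' -> emit 'p', reset
Bit 6: prefix='1' (no match yet)
Bit 7: prefix='10' (no match yet)
Bit 8: prefix='100' -> emit 'd', reset
Bit 9: prefix='1' (no match yet)
Bit 10: prefix='10' (no match yet)
Bit 11: prefix='101' -> emit 'p', reset
Bit 12: prefix='1' (no match yet)

Answer: 3 d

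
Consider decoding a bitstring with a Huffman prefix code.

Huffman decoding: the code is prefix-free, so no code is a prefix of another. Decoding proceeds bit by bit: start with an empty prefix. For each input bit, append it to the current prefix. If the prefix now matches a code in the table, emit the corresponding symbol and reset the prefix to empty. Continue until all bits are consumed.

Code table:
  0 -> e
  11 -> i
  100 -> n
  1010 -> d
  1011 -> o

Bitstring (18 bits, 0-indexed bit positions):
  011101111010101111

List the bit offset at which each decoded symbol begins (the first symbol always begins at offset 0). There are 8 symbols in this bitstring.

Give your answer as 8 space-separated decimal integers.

Bit 0: prefix='0' -> emit 'e', reset
Bit 1: prefix='1' (no match yet)
Bit 2: prefix='11' -> emit 'i', reset
Bit 3: prefix='1' (no match yet)
Bit 4: prefix='10' (no match yet)
Bit 5: prefix='101' (no match yet)
Bit 6: prefix='1011' -> emit 'o', reset
Bit 7: prefix='1' (no match yet)
Bit 8: prefix='11' -> emit 'i', reset
Bit 9: prefix='0' -> emit 'e', reset
Bit 10: prefix='1' (no match yet)
Bit 11: prefix='10' (no match yet)
Bit 12: prefix='101' (no match yet)
Bit 13: prefix='1010' -> emit 'd', reset
Bit 14: prefix='1' (no match yet)
Bit 15: prefix='11' -> emit 'i', reset
Bit 16: prefix='1' (no match yet)
Bit 17: prefix='11' -> emit 'i', reset

Answer: 0 1 3 7 9 10 14 16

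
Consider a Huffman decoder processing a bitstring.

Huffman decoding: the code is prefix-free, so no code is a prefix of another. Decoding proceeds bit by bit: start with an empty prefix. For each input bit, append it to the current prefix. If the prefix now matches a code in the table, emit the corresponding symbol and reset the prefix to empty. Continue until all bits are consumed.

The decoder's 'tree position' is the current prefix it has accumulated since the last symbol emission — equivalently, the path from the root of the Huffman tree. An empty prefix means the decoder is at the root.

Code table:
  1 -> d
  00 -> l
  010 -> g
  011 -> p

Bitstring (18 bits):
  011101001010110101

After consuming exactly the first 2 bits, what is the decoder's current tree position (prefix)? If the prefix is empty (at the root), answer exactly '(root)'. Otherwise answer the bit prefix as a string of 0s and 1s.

Answer: 01

Derivation:
Bit 0: prefix='0' (no match yet)
Bit 1: prefix='01' (no match yet)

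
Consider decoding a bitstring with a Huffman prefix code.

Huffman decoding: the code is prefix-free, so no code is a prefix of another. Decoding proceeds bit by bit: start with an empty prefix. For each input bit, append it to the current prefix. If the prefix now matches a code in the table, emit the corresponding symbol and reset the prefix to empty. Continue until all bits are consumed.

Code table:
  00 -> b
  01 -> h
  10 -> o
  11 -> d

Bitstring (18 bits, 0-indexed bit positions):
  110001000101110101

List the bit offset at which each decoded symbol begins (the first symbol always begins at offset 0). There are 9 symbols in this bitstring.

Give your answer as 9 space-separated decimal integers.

Bit 0: prefix='1' (no match yet)
Bit 1: prefix='11' -> emit 'd', reset
Bit 2: prefix='0' (no match yet)
Bit 3: prefix='00' -> emit 'b', reset
Bit 4: prefix='0' (no match yet)
Bit 5: prefix='01' -> emit 'h', reset
Bit 6: prefix='0' (no match yet)
Bit 7: prefix='00' -> emit 'b', reset
Bit 8: prefix='0' (no match yet)
Bit 9: prefix='01' -> emit 'h', reset
Bit 10: prefix='0' (no match yet)
Bit 11: prefix='01' -> emit 'h', reset
Bit 12: prefix='1' (no match yet)
Bit 13: prefix='11' -> emit 'd', reset
Bit 14: prefix='0' (no match yet)
Bit 15: prefix='01' -> emit 'h', reset
Bit 16: prefix='0' (no match yet)
Bit 17: prefix='01' -> emit 'h', reset

Answer: 0 2 4 6 8 10 12 14 16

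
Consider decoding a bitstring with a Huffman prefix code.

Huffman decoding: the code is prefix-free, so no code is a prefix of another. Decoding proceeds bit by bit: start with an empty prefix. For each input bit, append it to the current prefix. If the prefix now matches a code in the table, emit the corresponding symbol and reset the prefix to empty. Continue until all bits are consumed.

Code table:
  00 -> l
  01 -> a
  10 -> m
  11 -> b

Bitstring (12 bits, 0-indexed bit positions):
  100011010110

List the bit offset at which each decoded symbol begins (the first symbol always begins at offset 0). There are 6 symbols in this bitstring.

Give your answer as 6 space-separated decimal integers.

Bit 0: prefix='1' (no match yet)
Bit 1: prefix='10' -> emit 'm', reset
Bit 2: prefix='0' (no match yet)
Bit 3: prefix='00' -> emit 'l', reset
Bit 4: prefix='1' (no match yet)
Bit 5: prefix='11' -> emit 'b', reset
Bit 6: prefix='0' (no match yet)
Bit 7: prefix='01' -> emit 'a', reset
Bit 8: prefix='0' (no match yet)
Bit 9: prefix='01' -> emit 'a', reset
Bit 10: prefix='1' (no match yet)
Bit 11: prefix='10' -> emit 'm', reset

Answer: 0 2 4 6 8 10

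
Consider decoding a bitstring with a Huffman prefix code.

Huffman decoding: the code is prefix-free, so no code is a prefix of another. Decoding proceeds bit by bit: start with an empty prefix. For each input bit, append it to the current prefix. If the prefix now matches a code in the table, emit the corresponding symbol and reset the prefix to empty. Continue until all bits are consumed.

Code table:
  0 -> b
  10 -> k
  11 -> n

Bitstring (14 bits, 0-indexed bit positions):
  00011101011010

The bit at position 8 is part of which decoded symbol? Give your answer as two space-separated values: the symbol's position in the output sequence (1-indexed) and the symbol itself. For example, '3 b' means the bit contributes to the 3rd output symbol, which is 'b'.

Answer: 6 k

Derivation:
Bit 0: prefix='0' -> emit 'b', reset
Bit 1: prefix='0' -> emit 'b', reset
Bit 2: prefix='0' -> emit 'b', reset
Bit 3: prefix='1' (no match yet)
Bit 4: prefix='11' -> emit 'n', reset
Bit 5: prefix='1' (no match yet)
Bit 6: prefix='10' -> emit 'k', reset
Bit 7: prefix='1' (no match yet)
Bit 8: prefix='10' -> emit 'k', reset
Bit 9: prefix='1' (no match yet)
Bit 10: prefix='11' -> emit 'n', reset
Bit 11: prefix='0' -> emit 'b', reset
Bit 12: prefix='1' (no match yet)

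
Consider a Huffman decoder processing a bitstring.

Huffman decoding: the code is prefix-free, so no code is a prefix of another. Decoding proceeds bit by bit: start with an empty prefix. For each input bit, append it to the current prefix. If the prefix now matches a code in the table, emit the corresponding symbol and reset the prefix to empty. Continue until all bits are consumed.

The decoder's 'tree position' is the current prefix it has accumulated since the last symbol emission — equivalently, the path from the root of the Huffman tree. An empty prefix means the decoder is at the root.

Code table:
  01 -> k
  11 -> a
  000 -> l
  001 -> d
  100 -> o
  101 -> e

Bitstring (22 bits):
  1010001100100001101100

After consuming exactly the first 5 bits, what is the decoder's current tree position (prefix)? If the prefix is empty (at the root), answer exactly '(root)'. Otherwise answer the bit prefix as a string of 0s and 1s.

Answer: 00

Derivation:
Bit 0: prefix='1' (no match yet)
Bit 1: prefix='10' (no match yet)
Bit 2: prefix='101' -> emit 'e', reset
Bit 3: prefix='0' (no match yet)
Bit 4: prefix='00' (no match yet)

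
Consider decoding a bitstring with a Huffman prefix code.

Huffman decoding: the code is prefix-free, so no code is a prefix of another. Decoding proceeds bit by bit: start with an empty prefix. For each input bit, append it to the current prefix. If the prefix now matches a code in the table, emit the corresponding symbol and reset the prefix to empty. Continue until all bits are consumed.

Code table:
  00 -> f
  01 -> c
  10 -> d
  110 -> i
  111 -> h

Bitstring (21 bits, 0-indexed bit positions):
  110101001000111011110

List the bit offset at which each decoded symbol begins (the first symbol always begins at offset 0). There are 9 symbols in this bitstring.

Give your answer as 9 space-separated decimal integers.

Answer: 0 3 5 7 9 11 13 16 19

Derivation:
Bit 0: prefix='1' (no match yet)
Bit 1: prefix='11' (no match yet)
Bit 2: prefix='110' -> emit 'i', reset
Bit 3: prefix='1' (no match yet)
Bit 4: prefix='10' -> emit 'd', reset
Bit 5: prefix='1' (no match yet)
Bit 6: prefix='10' -> emit 'd', reset
Bit 7: prefix='0' (no match yet)
Bit 8: prefix='01' -> emit 'c', reset
Bit 9: prefix='0' (no match yet)
Bit 10: prefix='00' -> emit 'f', reset
Bit 11: prefix='0' (no match yet)
Bit 12: prefix='01' -> emit 'c', reset
Bit 13: prefix='1' (no match yet)
Bit 14: prefix='11' (no match yet)
Bit 15: prefix='110' -> emit 'i', reset
Bit 16: prefix='1' (no match yet)
Bit 17: prefix='11' (no match yet)
Bit 18: prefix='111' -> emit 'h', reset
Bit 19: prefix='1' (no match yet)
Bit 20: prefix='10' -> emit 'd', reset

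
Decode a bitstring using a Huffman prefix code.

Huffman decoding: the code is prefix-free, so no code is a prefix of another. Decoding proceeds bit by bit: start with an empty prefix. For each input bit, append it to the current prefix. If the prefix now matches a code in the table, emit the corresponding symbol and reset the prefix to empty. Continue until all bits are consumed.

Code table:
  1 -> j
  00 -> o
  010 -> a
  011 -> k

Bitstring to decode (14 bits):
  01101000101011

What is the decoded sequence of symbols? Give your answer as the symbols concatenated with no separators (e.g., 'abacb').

Answer: kaojajj

Derivation:
Bit 0: prefix='0' (no match yet)
Bit 1: prefix='01' (no match yet)
Bit 2: prefix='011' -> emit 'k', reset
Bit 3: prefix='0' (no match yet)
Bit 4: prefix='01' (no match yet)
Bit 5: prefix='010' -> emit 'a', reset
Bit 6: prefix='0' (no match yet)
Bit 7: prefix='00' -> emit 'o', reset
Bit 8: prefix='1' -> emit 'j', reset
Bit 9: prefix='0' (no match yet)
Bit 10: prefix='01' (no match yet)
Bit 11: prefix='010' -> emit 'a', reset
Bit 12: prefix='1' -> emit 'j', reset
Bit 13: prefix='1' -> emit 'j', reset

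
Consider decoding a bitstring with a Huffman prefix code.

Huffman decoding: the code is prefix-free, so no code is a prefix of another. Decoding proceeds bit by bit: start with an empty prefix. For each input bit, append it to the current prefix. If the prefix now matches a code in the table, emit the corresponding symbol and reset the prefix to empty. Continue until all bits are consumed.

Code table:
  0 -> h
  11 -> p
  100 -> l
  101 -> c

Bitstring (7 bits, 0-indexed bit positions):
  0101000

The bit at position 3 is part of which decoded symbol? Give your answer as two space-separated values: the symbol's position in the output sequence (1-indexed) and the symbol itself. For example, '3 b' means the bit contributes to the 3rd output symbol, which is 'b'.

Bit 0: prefix='0' -> emit 'h', reset
Bit 1: prefix='1' (no match yet)
Bit 2: prefix='10' (no match yet)
Bit 3: prefix='101' -> emit 'c', reset
Bit 4: prefix='0' -> emit 'h', reset
Bit 5: prefix='0' -> emit 'h', reset
Bit 6: prefix='0' -> emit 'h', reset

Answer: 2 c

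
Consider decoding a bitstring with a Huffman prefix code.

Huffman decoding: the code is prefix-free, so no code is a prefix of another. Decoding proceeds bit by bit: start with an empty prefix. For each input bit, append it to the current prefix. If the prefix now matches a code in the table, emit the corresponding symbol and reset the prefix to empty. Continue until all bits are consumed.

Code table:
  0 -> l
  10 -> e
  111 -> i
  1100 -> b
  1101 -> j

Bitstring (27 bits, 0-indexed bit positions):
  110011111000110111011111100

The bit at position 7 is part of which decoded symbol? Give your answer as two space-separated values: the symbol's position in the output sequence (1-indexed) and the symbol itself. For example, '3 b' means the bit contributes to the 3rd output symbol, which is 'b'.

Bit 0: prefix='1' (no match yet)
Bit 1: prefix='11' (no match yet)
Bit 2: prefix='110' (no match yet)
Bit 3: prefix='1100' -> emit 'b', reset
Bit 4: prefix='1' (no match yet)
Bit 5: prefix='11' (no match yet)
Bit 6: prefix='111' -> emit 'i', reset
Bit 7: prefix='1' (no match yet)
Bit 8: prefix='11' (no match yet)
Bit 9: prefix='110' (no match yet)
Bit 10: prefix='1100' -> emit 'b', reset
Bit 11: prefix='0' -> emit 'l', reset

Answer: 3 b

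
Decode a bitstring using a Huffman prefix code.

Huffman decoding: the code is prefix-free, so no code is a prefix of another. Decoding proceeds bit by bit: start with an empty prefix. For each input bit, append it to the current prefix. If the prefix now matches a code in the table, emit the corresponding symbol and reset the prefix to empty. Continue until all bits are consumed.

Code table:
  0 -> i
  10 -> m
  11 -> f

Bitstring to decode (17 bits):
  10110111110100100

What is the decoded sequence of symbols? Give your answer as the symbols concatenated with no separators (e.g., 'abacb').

Answer: mfiffmmimi

Derivation:
Bit 0: prefix='1' (no match yet)
Bit 1: prefix='10' -> emit 'm', reset
Bit 2: prefix='1' (no match yet)
Bit 3: prefix='11' -> emit 'f', reset
Bit 4: prefix='0' -> emit 'i', reset
Bit 5: prefix='1' (no match yet)
Bit 6: prefix='11' -> emit 'f', reset
Bit 7: prefix='1' (no match yet)
Bit 8: prefix='11' -> emit 'f', reset
Bit 9: prefix='1' (no match yet)
Bit 10: prefix='10' -> emit 'm', reset
Bit 11: prefix='1' (no match yet)
Bit 12: prefix='10' -> emit 'm', reset
Bit 13: prefix='0' -> emit 'i', reset
Bit 14: prefix='1' (no match yet)
Bit 15: prefix='10' -> emit 'm', reset
Bit 16: prefix='0' -> emit 'i', reset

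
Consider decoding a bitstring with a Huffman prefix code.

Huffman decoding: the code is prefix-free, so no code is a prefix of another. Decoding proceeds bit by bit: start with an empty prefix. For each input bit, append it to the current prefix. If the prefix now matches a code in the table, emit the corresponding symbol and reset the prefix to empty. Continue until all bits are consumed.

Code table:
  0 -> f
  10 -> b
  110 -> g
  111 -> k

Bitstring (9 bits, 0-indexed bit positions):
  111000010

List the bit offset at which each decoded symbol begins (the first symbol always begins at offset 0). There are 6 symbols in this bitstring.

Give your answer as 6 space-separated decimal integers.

Bit 0: prefix='1' (no match yet)
Bit 1: prefix='11' (no match yet)
Bit 2: prefix='111' -> emit 'k', reset
Bit 3: prefix='0' -> emit 'f', reset
Bit 4: prefix='0' -> emit 'f', reset
Bit 5: prefix='0' -> emit 'f', reset
Bit 6: prefix='0' -> emit 'f', reset
Bit 7: prefix='1' (no match yet)
Bit 8: prefix='10' -> emit 'b', reset

Answer: 0 3 4 5 6 7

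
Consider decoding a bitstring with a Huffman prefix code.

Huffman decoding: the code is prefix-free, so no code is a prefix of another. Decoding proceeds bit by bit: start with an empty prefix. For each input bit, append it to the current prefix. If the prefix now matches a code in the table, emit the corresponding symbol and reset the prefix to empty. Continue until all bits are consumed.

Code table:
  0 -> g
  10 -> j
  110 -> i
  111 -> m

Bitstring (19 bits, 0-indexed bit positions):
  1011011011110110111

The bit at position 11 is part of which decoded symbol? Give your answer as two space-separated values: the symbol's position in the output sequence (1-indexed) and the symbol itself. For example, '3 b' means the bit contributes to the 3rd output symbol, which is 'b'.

Answer: 5 j

Derivation:
Bit 0: prefix='1' (no match yet)
Bit 1: prefix='10' -> emit 'j', reset
Bit 2: prefix='1' (no match yet)
Bit 3: prefix='11' (no match yet)
Bit 4: prefix='110' -> emit 'i', reset
Bit 5: prefix='1' (no match yet)
Bit 6: prefix='11' (no match yet)
Bit 7: prefix='110' -> emit 'i', reset
Bit 8: prefix='1' (no match yet)
Bit 9: prefix='11' (no match yet)
Bit 10: prefix='111' -> emit 'm', reset
Bit 11: prefix='1' (no match yet)
Bit 12: prefix='10' -> emit 'j', reset
Bit 13: prefix='1' (no match yet)
Bit 14: prefix='11' (no match yet)
Bit 15: prefix='110' -> emit 'i', reset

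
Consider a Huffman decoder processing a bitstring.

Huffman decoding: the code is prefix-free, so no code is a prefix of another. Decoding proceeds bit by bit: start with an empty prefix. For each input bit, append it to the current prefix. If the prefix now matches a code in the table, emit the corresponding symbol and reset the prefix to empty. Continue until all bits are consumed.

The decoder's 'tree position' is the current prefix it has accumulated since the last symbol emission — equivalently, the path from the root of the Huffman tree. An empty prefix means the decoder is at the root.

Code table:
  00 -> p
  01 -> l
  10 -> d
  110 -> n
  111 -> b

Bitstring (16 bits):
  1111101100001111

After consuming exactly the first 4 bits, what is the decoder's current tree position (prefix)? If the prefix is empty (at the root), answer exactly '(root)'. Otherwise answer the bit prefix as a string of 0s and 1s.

Answer: 1

Derivation:
Bit 0: prefix='1' (no match yet)
Bit 1: prefix='11' (no match yet)
Bit 2: prefix='111' -> emit 'b', reset
Bit 3: prefix='1' (no match yet)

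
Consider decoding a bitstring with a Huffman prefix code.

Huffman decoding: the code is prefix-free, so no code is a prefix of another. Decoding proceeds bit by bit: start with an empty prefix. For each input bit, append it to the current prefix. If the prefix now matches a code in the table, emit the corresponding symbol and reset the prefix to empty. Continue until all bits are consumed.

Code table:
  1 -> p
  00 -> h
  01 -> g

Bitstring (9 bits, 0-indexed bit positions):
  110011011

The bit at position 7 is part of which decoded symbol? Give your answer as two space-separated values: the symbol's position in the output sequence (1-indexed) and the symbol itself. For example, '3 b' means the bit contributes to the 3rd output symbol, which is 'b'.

Answer: 6 g

Derivation:
Bit 0: prefix='1' -> emit 'p', reset
Bit 1: prefix='1' -> emit 'p', reset
Bit 2: prefix='0' (no match yet)
Bit 3: prefix='00' -> emit 'h', reset
Bit 4: prefix='1' -> emit 'p', reset
Bit 5: prefix='1' -> emit 'p', reset
Bit 6: prefix='0' (no match yet)
Bit 7: prefix='01' -> emit 'g', reset
Bit 8: prefix='1' -> emit 'p', reset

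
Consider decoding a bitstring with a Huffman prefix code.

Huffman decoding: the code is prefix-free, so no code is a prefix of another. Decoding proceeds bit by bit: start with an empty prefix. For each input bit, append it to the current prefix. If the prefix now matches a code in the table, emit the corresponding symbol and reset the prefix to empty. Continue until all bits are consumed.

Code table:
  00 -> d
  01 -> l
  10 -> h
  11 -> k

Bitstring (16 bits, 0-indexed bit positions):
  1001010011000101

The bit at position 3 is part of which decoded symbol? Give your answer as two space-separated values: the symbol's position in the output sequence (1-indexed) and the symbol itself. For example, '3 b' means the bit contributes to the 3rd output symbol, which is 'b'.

Bit 0: prefix='1' (no match yet)
Bit 1: prefix='10' -> emit 'h', reset
Bit 2: prefix='0' (no match yet)
Bit 3: prefix='01' -> emit 'l', reset
Bit 4: prefix='0' (no match yet)
Bit 5: prefix='01' -> emit 'l', reset
Bit 6: prefix='0' (no match yet)
Bit 7: prefix='00' -> emit 'd', reset

Answer: 2 l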